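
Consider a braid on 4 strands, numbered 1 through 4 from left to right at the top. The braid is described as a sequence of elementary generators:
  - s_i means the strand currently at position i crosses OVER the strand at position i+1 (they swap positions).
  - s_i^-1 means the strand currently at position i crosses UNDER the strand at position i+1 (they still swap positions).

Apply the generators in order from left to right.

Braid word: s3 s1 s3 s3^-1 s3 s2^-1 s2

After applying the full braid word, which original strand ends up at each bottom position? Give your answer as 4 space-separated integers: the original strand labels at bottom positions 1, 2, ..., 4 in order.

Answer: 2 1 3 4

Derivation:
Gen 1 (s3): strand 3 crosses over strand 4. Perm now: [1 2 4 3]
Gen 2 (s1): strand 1 crosses over strand 2. Perm now: [2 1 4 3]
Gen 3 (s3): strand 4 crosses over strand 3. Perm now: [2 1 3 4]
Gen 4 (s3^-1): strand 3 crosses under strand 4. Perm now: [2 1 4 3]
Gen 5 (s3): strand 4 crosses over strand 3. Perm now: [2 1 3 4]
Gen 6 (s2^-1): strand 1 crosses under strand 3. Perm now: [2 3 1 4]
Gen 7 (s2): strand 3 crosses over strand 1. Perm now: [2 1 3 4]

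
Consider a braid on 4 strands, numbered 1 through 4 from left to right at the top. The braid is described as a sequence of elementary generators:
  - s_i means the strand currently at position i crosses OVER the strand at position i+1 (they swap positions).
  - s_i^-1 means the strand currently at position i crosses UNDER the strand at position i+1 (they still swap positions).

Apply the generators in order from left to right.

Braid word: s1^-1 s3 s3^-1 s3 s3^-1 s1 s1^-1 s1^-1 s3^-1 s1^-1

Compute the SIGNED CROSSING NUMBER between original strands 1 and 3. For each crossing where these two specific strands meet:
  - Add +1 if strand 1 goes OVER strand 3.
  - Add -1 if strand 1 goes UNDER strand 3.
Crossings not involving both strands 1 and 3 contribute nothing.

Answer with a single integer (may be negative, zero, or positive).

Answer: 0

Derivation:
Gen 1: crossing 1x2. Both 1&3? no. Sum: 0
Gen 2: crossing 3x4. Both 1&3? no. Sum: 0
Gen 3: crossing 4x3. Both 1&3? no. Sum: 0
Gen 4: crossing 3x4. Both 1&3? no. Sum: 0
Gen 5: crossing 4x3. Both 1&3? no. Sum: 0
Gen 6: crossing 2x1. Both 1&3? no. Sum: 0
Gen 7: crossing 1x2. Both 1&3? no. Sum: 0
Gen 8: crossing 2x1. Both 1&3? no. Sum: 0
Gen 9: crossing 3x4. Both 1&3? no. Sum: 0
Gen 10: crossing 1x2. Both 1&3? no. Sum: 0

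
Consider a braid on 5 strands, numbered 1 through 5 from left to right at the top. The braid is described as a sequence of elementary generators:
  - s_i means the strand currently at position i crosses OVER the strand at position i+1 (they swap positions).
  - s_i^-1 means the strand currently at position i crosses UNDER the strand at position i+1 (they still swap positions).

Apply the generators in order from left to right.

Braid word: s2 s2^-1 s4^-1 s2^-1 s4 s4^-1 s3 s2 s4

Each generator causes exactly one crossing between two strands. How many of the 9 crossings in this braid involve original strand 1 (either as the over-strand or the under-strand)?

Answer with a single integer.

Answer: 0

Derivation:
Gen 1: crossing 2x3. Involves strand 1? no. Count so far: 0
Gen 2: crossing 3x2. Involves strand 1? no. Count so far: 0
Gen 3: crossing 4x5. Involves strand 1? no. Count so far: 0
Gen 4: crossing 2x3. Involves strand 1? no. Count so far: 0
Gen 5: crossing 5x4. Involves strand 1? no. Count so far: 0
Gen 6: crossing 4x5. Involves strand 1? no. Count so far: 0
Gen 7: crossing 2x5. Involves strand 1? no. Count so far: 0
Gen 8: crossing 3x5. Involves strand 1? no. Count so far: 0
Gen 9: crossing 2x4. Involves strand 1? no. Count so far: 0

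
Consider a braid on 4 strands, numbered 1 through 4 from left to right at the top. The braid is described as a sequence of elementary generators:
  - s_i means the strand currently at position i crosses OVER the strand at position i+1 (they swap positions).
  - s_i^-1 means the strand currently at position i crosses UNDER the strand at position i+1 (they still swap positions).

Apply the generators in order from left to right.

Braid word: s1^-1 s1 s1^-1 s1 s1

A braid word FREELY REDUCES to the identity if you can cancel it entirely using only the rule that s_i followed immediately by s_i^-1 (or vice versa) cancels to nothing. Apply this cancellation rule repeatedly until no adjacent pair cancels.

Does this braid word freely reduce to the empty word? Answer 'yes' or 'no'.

Answer: no

Derivation:
Gen 1 (s1^-1): push. Stack: [s1^-1]
Gen 2 (s1): cancels prior s1^-1. Stack: []
Gen 3 (s1^-1): push. Stack: [s1^-1]
Gen 4 (s1): cancels prior s1^-1. Stack: []
Gen 5 (s1): push. Stack: [s1]
Reduced word: s1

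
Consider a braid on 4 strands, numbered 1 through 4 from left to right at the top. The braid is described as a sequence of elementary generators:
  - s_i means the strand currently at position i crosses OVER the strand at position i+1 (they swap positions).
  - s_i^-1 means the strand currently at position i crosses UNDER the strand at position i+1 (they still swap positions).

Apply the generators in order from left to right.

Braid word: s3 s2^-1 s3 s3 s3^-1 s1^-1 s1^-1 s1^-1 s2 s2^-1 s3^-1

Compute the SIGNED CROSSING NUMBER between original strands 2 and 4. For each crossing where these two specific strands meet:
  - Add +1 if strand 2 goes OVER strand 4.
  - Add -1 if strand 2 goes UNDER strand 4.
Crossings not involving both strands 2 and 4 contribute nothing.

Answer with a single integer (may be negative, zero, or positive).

Gen 1: crossing 3x4. Both 2&4? no. Sum: 0
Gen 2: 2 under 4. Both 2&4? yes. Contrib: -1. Sum: -1
Gen 3: crossing 2x3. Both 2&4? no. Sum: -1
Gen 4: crossing 3x2. Both 2&4? no. Sum: -1
Gen 5: crossing 2x3. Both 2&4? no. Sum: -1
Gen 6: crossing 1x4. Both 2&4? no. Sum: -1
Gen 7: crossing 4x1. Both 2&4? no. Sum: -1
Gen 8: crossing 1x4. Both 2&4? no. Sum: -1
Gen 9: crossing 1x3. Both 2&4? no. Sum: -1
Gen 10: crossing 3x1. Both 2&4? no. Sum: -1
Gen 11: crossing 3x2. Both 2&4? no. Sum: -1

Answer: -1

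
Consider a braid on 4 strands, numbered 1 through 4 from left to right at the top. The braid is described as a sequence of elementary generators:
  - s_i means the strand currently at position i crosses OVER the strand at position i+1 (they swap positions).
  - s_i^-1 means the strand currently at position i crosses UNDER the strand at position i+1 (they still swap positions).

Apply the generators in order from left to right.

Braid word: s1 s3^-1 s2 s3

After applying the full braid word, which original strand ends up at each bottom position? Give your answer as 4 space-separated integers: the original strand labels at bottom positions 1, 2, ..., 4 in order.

Answer: 2 4 3 1

Derivation:
Gen 1 (s1): strand 1 crosses over strand 2. Perm now: [2 1 3 4]
Gen 2 (s3^-1): strand 3 crosses under strand 4. Perm now: [2 1 4 3]
Gen 3 (s2): strand 1 crosses over strand 4. Perm now: [2 4 1 3]
Gen 4 (s3): strand 1 crosses over strand 3. Perm now: [2 4 3 1]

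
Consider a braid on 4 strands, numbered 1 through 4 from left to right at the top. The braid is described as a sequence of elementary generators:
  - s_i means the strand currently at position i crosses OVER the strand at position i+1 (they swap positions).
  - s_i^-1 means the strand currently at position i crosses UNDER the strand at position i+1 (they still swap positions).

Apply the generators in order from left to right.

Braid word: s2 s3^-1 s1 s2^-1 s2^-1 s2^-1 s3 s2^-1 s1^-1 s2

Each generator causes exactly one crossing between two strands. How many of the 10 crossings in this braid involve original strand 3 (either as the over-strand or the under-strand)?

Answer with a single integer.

Gen 1: crossing 2x3. Involves strand 3? yes. Count so far: 1
Gen 2: crossing 2x4. Involves strand 3? no. Count so far: 1
Gen 3: crossing 1x3. Involves strand 3? yes. Count so far: 2
Gen 4: crossing 1x4. Involves strand 3? no. Count so far: 2
Gen 5: crossing 4x1. Involves strand 3? no. Count so far: 2
Gen 6: crossing 1x4. Involves strand 3? no. Count so far: 2
Gen 7: crossing 1x2. Involves strand 3? no. Count so far: 2
Gen 8: crossing 4x2. Involves strand 3? no. Count so far: 2
Gen 9: crossing 3x2. Involves strand 3? yes. Count so far: 3
Gen 10: crossing 3x4. Involves strand 3? yes. Count so far: 4

Answer: 4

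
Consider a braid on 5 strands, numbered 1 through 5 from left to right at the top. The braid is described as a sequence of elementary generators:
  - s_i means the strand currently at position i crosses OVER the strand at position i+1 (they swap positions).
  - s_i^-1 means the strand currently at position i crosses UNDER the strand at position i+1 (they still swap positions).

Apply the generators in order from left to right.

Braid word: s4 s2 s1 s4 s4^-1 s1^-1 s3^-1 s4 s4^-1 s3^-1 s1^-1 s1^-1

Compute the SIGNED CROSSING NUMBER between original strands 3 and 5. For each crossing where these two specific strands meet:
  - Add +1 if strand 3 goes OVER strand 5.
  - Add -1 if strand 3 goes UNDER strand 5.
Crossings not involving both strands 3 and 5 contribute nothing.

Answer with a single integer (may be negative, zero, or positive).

Gen 1: crossing 4x5. Both 3&5? no. Sum: 0
Gen 2: crossing 2x3. Both 3&5? no. Sum: 0
Gen 3: crossing 1x3. Both 3&5? no. Sum: 0
Gen 4: crossing 5x4. Both 3&5? no. Sum: 0
Gen 5: crossing 4x5. Both 3&5? no. Sum: 0
Gen 6: crossing 3x1. Both 3&5? no. Sum: 0
Gen 7: crossing 2x5. Both 3&5? no. Sum: 0
Gen 8: crossing 2x4. Both 3&5? no. Sum: 0
Gen 9: crossing 4x2. Both 3&5? no. Sum: 0
Gen 10: crossing 5x2. Both 3&5? no. Sum: 0
Gen 11: crossing 1x3. Both 3&5? no. Sum: 0
Gen 12: crossing 3x1. Both 3&5? no. Sum: 0

Answer: 0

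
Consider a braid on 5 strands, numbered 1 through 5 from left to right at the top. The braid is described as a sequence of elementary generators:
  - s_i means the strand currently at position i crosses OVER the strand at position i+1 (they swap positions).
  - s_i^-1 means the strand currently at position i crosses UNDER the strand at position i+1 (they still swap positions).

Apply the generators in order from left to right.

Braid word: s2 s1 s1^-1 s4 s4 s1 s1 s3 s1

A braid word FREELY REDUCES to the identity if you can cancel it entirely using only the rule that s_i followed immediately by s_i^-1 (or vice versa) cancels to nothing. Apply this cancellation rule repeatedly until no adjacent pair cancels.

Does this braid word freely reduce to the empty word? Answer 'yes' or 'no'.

Answer: no

Derivation:
Gen 1 (s2): push. Stack: [s2]
Gen 2 (s1): push. Stack: [s2 s1]
Gen 3 (s1^-1): cancels prior s1. Stack: [s2]
Gen 4 (s4): push. Stack: [s2 s4]
Gen 5 (s4): push. Stack: [s2 s4 s4]
Gen 6 (s1): push. Stack: [s2 s4 s4 s1]
Gen 7 (s1): push. Stack: [s2 s4 s4 s1 s1]
Gen 8 (s3): push. Stack: [s2 s4 s4 s1 s1 s3]
Gen 9 (s1): push. Stack: [s2 s4 s4 s1 s1 s3 s1]
Reduced word: s2 s4 s4 s1 s1 s3 s1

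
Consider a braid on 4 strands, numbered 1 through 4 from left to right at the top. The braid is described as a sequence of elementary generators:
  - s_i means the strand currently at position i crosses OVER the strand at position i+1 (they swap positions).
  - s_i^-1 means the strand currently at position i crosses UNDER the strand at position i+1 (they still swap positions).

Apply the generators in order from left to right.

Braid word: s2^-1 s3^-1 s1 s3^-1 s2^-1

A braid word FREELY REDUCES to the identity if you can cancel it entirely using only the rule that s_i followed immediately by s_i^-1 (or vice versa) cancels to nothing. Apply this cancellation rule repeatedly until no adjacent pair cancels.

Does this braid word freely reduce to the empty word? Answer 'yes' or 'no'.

Answer: no

Derivation:
Gen 1 (s2^-1): push. Stack: [s2^-1]
Gen 2 (s3^-1): push. Stack: [s2^-1 s3^-1]
Gen 3 (s1): push. Stack: [s2^-1 s3^-1 s1]
Gen 4 (s3^-1): push. Stack: [s2^-1 s3^-1 s1 s3^-1]
Gen 5 (s2^-1): push. Stack: [s2^-1 s3^-1 s1 s3^-1 s2^-1]
Reduced word: s2^-1 s3^-1 s1 s3^-1 s2^-1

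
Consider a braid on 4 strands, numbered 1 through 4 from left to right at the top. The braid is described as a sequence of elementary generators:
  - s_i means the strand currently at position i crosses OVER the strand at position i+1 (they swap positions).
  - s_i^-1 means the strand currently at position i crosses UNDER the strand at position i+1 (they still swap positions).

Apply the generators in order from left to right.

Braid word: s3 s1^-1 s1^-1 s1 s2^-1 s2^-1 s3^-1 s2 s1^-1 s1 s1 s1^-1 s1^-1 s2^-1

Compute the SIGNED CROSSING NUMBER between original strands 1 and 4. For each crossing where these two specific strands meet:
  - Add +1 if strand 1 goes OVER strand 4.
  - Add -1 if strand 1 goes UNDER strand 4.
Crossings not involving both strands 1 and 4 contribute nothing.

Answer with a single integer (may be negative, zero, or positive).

Answer: 0

Derivation:
Gen 1: crossing 3x4. Both 1&4? no. Sum: 0
Gen 2: crossing 1x2. Both 1&4? no. Sum: 0
Gen 3: crossing 2x1. Both 1&4? no. Sum: 0
Gen 4: crossing 1x2. Both 1&4? no. Sum: 0
Gen 5: 1 under 4. Both 1&4? yes. Contrib: -1. Sum: -1
Gen 6: 4 under 1. Both 1&4? yes. Contrib: +1. Sum: 0
Gen 7: crossing 4x3. Both 1&4? no. Sum: 0
Gen 8: crossing 1x3. Both 1&4? no. Sum: 0
Gen 9: crossing 2x3. Both 1&4? no. Sum: 0
Gen 10: crossing 3x2. Both 1&4? no. Sum: 0
Gen 11: crossing 2x3. Both 1&4? no. Sum: 0
Gen 12: crossing 3x2. Both 1&4? no. Sum: 0
Gen 13: crossing 2x3. Both 1&4? no. Sum: 0
Gen 14: crossing 2x1. Both 1&4? no. Sum: 0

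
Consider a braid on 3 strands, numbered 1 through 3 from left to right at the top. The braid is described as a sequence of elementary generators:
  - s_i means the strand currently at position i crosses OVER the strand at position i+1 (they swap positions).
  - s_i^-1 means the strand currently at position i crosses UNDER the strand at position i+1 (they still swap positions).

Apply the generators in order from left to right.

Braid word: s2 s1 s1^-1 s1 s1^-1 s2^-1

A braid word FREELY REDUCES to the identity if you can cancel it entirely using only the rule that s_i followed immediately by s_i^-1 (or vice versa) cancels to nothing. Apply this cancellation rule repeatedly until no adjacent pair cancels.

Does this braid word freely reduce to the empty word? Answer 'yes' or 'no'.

Answer: yes

Derivation:
Gen 1 (s2): push. Stack: [s2]
Gen 2 (s1): push. Stack: [s2 s1]
Gen 3 (s1^-1): cancels prior s1. Stack: [s2]
Gen 4 (s1): push. Stack: [s2 s1]
Gen 5 (s1^-1): cancels prior s1. Stack: [s2]
Gen 6 (s2^-1): cancels prior s2. Stack: []
Reduced word: (empty)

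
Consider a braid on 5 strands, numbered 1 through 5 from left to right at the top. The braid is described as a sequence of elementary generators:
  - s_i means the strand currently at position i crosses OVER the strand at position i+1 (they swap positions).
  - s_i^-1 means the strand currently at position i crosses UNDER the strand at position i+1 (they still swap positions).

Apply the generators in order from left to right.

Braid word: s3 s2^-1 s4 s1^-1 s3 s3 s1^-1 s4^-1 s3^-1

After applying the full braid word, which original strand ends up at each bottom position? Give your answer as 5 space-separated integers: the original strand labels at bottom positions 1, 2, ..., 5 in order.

Answer: 1 4 3 2 5

Derivation:
Gen 1 (s3): strand 3 crosses over strand 4. Perm now: [1 2 4 3 5]
Gen 2 (s2^-1): strand 2 crosses under strand 4. Perm now: [1 4 2 3 5]
Gen 3 (s4): strand 3 crosses over strand 5. Perm now: [1 4 2 5 3]
Gen 4 (s1^-1): strand 1 crosses under strand 4. Perm now: [4 1 2 5 3]
Gen 5 (s3): strand 2 crosses over strand 5. Perm now: [4 1 5 2 3]
Gen 6 (s3): strand 5 crosses over strand 2. Perm now: [4 1 2 5 3]
Gen 7 (s1^-1): strand 4 crosses under strand 1. Perm now: [1 4 2 5 3]
Gen 8 (s4^-1): strand 5 crosses under strand 3. Perm now: [1 4 2 3 5]
Gen 9 (s3^-1): strand 2 crosses under strand 3. Perm now: [1 4 3 2 5]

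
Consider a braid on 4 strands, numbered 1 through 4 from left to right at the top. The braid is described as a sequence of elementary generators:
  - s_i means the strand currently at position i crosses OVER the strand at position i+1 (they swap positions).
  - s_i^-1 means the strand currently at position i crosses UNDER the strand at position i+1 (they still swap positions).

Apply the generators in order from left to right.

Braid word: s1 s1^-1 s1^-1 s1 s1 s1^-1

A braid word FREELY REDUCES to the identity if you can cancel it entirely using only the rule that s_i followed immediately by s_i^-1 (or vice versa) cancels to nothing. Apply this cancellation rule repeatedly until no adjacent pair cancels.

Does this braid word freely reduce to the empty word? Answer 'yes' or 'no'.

Gen 1 (s1): push. Stack: [s1]
Gen 2 (s1^-1): cancels prior s1. Stack: []
Gen 3 (s1^-1): push. Stack: [s1^-1]
Gen 4 (s1): cancels prior s1^-1. Stack: []
Gen 5 (s1): push. Stack: [s1]
Gen 6 (s1^-1): cancels prior s1. Stack: []
Reduced word: (empty)

Answer: yes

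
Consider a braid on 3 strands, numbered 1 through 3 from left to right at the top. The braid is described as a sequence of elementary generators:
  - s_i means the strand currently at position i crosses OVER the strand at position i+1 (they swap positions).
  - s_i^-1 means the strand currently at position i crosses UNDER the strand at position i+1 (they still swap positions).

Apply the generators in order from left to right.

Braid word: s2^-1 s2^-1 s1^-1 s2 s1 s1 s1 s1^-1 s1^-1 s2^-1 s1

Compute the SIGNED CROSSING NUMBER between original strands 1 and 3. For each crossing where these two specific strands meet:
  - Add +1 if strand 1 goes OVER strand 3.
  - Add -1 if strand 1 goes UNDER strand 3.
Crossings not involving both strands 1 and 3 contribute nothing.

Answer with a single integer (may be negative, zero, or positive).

Answer: 0

Derivation:
Gen 1: crossing 2x3. Both 1&3? no. Sum: 0
Gen 2: crossing 3x2. Both 1&3? no. Sum: 0
Gen 3: crossing 1x2. Both 1&3? no. Sum: 0
Gen 4: 1 over 3. Both 1&3? yes. Contrib: +1. Sum: 1
Gen 5: crossing 2x3. Both 1&3? no. Sum: 1
Gen 6: crossing 3x2. Both 1&3? no. Sum: 1
Gen 7: crossing 2x3. Both 1&3? no. Sum: 1
Gen 8: crossing 3x2. Both 1&3? no. Sum: 1
Gen 9: crossing 2x3. Both 1&3? no. Sum: 1
Gen 10: crossing 2x1. Both 1&3? no. Sum: 1
Gen 11: 3 over 1. Both 1&3? yes. Contrib: -1. Sum: 0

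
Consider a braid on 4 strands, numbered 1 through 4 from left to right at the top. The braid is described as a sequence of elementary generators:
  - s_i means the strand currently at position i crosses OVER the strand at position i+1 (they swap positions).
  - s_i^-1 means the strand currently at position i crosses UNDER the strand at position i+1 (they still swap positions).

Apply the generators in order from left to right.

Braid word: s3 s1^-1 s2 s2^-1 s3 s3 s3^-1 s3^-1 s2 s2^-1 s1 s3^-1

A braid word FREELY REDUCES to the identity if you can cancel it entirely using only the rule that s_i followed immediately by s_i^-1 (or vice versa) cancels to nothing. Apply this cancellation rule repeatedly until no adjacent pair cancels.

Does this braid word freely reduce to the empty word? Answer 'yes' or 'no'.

Answer: yes

Derivation:
Gen 1 (s3): push. Stack: [s3]
Gen 2 (s1^-1): push. Stack: [s3 s1^-1]
Gen 3 (s2): push. Stack: [s3 s1^-1 s2]
Gen 4 (s2^-1): cancels prior s2. Stack: [s3 s1^-1]
Gen 5 (s3): push. Stack: [s3 s1^-1 s3]
Gen 6 (s3): push. Stack: [s3 s1^-1 s3 s3]
Gen 7 (s3^-1): cancels prior s3. Stack: [s3 s1^-1 s3]
Gen 8 (s3^-1): cancels prior s3. Stack: [s3 s1^-1]
Gen 9 (s2): push. Stack: [s3 s1^-1 s2]
Gen 10 (s2^-1): cancels prior s2. Stack: [s3 s1^-1]
Gen 11 (s1): cancels prior s1^-1. Stack: [s3]
Gen 12 (s3^-1): cancels prior s3. Stack: []
Reduced word: (empty)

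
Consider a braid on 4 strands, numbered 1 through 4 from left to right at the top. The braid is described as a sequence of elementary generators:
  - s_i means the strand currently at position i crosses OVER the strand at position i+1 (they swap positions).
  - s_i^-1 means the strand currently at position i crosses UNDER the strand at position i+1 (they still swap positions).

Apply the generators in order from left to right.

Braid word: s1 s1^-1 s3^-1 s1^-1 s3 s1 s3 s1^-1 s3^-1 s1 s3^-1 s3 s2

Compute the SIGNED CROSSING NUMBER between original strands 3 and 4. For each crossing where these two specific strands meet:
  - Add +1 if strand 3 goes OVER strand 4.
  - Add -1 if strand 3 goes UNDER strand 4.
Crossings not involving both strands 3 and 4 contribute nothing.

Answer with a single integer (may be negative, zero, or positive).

Gen 1: crossing 1x2. Both 3&4? no. Sum: 0
Gen 2: crossing 2x1. Both 3&4? no. Sum: 0
Gen 3: 3 under 4. Both 3&4? yes. Contrib: -1. Sum: -1
Gen 4: crossing 1x2. Both 3&4? no. Sum: -1
Gen 5: 4 over 3. Both 3&4? yes. Contrib: -1. Sum: -2
Gen 6: crossing 2x1. Both 3&4? no. Sum: -2
Gen 7: 3 over 4. Both 3&4? yes. Contrib: +1. Sum: -1
Gen 8: crossing 1x2. Both 3&4? no. Sum: -1
Gen 9: 4 under 3. Both 3&4? yes. Contrib: +1. Sum: 0
Gen 10: crossing 2x1. Both 3&4? no. Sum: 0
Gen 11: 3 under 4. Both 3&4? yes. Contrib: -1. Sum: -1
Gen 12: 4 over 3. Both 3&4? yes. Contrib: -1. Sum: -2
Gen 13: crossing 2x3. Both 3&4? no. Sum: -2

Answer: -2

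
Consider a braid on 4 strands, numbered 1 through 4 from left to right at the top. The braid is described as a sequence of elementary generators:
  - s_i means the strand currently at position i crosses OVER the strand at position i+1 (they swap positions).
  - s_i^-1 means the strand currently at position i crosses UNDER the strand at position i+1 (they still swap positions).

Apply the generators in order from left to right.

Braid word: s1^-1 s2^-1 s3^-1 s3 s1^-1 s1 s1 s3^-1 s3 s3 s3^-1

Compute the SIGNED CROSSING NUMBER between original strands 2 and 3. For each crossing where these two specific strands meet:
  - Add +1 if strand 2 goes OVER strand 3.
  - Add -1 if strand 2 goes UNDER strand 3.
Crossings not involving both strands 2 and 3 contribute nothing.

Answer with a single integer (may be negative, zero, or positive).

Answer: -1

Derivation:
Gen 1: crossing 1x2. Both 2&3? no. Sum: 0
Gen 2: crossing 1x3. Both 2&3? no. Sum: 0
Gen 3: crossing 1x4. Both 2&3? no. Sum: 0
Gen 4: crossing 4x1. Both 2&3? no. Sum: 0
Gen 5: 2 under 3. Both 2&3? yes. Contrib: -1. Sum: -1
Gen 6: 3 over 2. Both 2&3? yes. Contrib: -1. Sum: -2
Gen 7: 2 over 3. Both 2&3? yes. Contrib: +1. Sum: -1
Gen 8: crossing 1x4. Both 2&3? no. Sum: -1
Gen 9: crossing 4x1. Both 2&3? no. Sum: -1
Gen 10: crossing 1x4. Both 2&3? no. Sum: -1
Gen 11: crossing 4x1. Both 2&3? no. Sum: -1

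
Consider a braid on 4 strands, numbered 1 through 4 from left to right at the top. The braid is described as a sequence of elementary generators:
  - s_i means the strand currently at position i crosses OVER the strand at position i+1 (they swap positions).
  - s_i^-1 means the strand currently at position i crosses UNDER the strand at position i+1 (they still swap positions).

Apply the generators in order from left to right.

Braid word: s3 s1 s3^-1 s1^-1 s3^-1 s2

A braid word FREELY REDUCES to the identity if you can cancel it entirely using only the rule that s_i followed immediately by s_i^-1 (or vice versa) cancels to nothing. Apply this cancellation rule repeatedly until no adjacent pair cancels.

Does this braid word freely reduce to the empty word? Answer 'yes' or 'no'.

Gen 1 (s3): push. Stack: [s3]
Gen 2 (s1): push. Stack: [s3 s1]
Gen 3 (s3^-1): push. Stack: [s3 s1 s3^-1]
Gen 4 (s1^-1): push. Stack: [s3 s1 s3^-1 s1^-1]
Gen 5 (s3^-1): push. Stack: [s3 s1 s3^-1 s1^-1 s3^-1]
Gen 6 (s2): push. Stack: [s3 s1 s3^-1 s1^-1 s3^-1 s2]
Reduced word: s3 s1 s3^-1 s1^-1 s3^-1 s2

Answer: no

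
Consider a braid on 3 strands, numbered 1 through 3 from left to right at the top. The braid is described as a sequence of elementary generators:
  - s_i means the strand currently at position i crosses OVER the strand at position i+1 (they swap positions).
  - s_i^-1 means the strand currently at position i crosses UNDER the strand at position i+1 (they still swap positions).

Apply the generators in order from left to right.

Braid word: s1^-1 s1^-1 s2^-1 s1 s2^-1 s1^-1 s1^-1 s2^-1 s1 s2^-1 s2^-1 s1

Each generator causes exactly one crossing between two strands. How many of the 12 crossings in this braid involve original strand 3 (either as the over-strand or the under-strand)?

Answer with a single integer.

Gen 1: crossing 1x2. Involves strand 3? no. Count so far: 0
Gen 2: crossing 2x1. Involves strand 3? no. Count so far: 0
Gen 3: crossing 2x3. Involves strand 3? yes. Count so far: 1
Gen 4: crossing 1x3. Involves strand 3? yes. Count so far: 2
Gen 5: crossing 1x2. Involves strand 3? no. Count so far: 2
Gen 6: crossing 3x2. Involves strand 3? yes. Count so far: 3
Gen 7: crossing 2x3. Involves strand 3? yes. Count so far: 4
Gen 8: crossing 2x1. Involves strand 3? no. Count so far: 4
Gen 9: crossing 3x1. Involves strand 3? yes. Count so far: 5
Gen 10: crossing 3x2. Involves strand 3? yes. Count so far: 6
Gen 11: crossing 2x3. Involves strand 3? yes. Count so far: 7
Gen 12: crossing 1x3. Involves strand 3? yes. Count so far: 8

Answer: 8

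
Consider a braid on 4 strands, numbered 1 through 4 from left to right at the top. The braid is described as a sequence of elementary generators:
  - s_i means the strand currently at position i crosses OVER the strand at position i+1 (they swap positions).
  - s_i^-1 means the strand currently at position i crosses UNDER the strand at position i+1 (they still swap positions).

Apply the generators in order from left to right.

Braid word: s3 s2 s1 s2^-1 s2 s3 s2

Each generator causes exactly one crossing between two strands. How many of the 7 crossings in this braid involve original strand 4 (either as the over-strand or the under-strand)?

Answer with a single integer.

Gen 1: crossing 3x4. Involves strand 4? yes. Count so far: 1
Gen 2: crossing 2x4. Involves strand 4? yes. Count so far: 2
Gen 3: crossing 1x4. Involves strand 4? yes. Count so far: 3
Gen 4: crossing 1x2. Involves strand 4? no. Count so far: 3
Gen 5: crossing 2x1. Involves strand 4? no. Count so far: 3
Gen 6: crossing 2x3. Involves strand 4? no. Count so far: 3
Gen 7: crossing 1x3. Involves strand 4? no. Count so far: 3

Answer: 3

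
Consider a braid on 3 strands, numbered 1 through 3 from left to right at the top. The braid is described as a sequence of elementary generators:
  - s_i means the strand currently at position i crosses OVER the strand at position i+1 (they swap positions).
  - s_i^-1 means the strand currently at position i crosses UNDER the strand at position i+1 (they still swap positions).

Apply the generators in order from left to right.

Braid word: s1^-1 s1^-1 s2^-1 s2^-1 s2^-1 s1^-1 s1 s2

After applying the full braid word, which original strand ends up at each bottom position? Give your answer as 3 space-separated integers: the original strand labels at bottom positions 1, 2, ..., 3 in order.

Gen 1 (s1^-1): strand 1 crosses under strand 2. Perm now: [2 1 3]
Gen 2 (s1^-1): strand 2 crosses under strand 1. Perm now: [1 2 3]
Gen 3 (s2^-1): strand 2 crosses under strand 3. Perm now: [1 3 2]
Gen 4 (s2^-1): strand 3 crosses under strand 2. Perm now: [1 2 3]
Gen 5 (s2^-1): strand 2 crosses under strand 3. Perm now: [1 3 2]
Gen 6 (s1^-1): strand 1 crosses under strand 3. Perm now: [3 1 2]
Gen 7 (s1): strand 3 crosses over strand 1. Perm now: [1 3 2]
Gen 8 (s2): strand 3 crosses over strand 2. Perm now: [1 2 3]

Answer: 1 2 3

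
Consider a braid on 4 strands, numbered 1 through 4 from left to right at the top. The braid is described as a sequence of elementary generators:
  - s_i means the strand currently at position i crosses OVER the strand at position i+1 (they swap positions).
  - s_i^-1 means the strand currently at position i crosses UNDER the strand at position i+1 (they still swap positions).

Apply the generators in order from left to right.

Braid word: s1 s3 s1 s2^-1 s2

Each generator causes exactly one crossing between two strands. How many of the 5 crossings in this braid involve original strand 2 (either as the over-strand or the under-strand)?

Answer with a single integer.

Answer: 4

Derivation:
Gen 1: crossing 1x2. Involves strand 2? yes. Count so far: 1
Gen 2: crossing 3x4. Involves strand 2? no. Count so far: 1
Gen 3: crossing 2x1. Involves strand 2? yes. Count so far: 2
Gen 4: crossing 2x4. Involves strand 2? yes. Count so far: 3
Gen 5: crossing 4x2. Involves strand 2? yes. Count so far: 4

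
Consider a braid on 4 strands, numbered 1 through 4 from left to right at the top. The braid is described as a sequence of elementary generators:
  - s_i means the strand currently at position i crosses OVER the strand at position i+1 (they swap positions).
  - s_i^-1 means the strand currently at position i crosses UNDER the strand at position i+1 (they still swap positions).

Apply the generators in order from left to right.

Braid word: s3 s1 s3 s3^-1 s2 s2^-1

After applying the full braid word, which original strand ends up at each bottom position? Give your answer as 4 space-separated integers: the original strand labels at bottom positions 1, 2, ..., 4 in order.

Answer: 2 1 4 3

Derivation:
Gen 1 (s3): strand 3 crosses over strand 4. Perm now: [1 2 4 3]
Gen 2 (s1): strand 1 crosses over strand 2. Perm now: [2 1 4 3]
Gen 3 (s3): strand 4 crosses over strand 3. Perm now: [2 1 3 4]
Gen 4 (s3^-1): strand 3 crosses under strand 4. Perm now: [2 1 4 3]
Gen 5 (s2): strand 1 crosses over strand 4. Perm now: [2 4 1 3]
Gen 6 (s2^-1): strand 4 crosses under strand 1. Perm now: [2 1 4 3]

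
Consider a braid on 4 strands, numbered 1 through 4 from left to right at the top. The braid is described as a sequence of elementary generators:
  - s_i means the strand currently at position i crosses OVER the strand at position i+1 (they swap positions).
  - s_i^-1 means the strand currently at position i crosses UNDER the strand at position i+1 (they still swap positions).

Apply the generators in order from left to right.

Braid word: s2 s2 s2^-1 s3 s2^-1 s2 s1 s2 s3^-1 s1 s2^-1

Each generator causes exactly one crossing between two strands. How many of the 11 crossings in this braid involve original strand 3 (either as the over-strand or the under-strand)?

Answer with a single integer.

Gen 1: crossing 2x3. Involves strand 3? yes. Count so far: 1
Gen 2: crossing 3x2. Involves strand 3? yes. Count so far: 2
Gen 3: crossing 2x3. Involves strand 3? yes. Count so far: 3
Gen 4: crossing 2x4. Involves strand 3? no. Count so far: 3
Gen 5: crossing 3x4. Involves strand 3? yes. Count so far: 4
Gen 6: crossing 4x3. Involves strand 3? yes. Count so far: 5
Gen 7: crossing 1x3. Involves strand 3? yes. Count so far: 6
Gen 8: crossing 1x4. Involves strand 3? no. Count so far: 6
Gen 9: crossing 1x2. Involves strand 3? no. Count so far: 6
Gen 10: crossing 3x4. Involves strand 3? yes. Count so far: 7
Gen 11: crossing 3x2. Involves strand 3? yes. Count so far: 8

Answer: 8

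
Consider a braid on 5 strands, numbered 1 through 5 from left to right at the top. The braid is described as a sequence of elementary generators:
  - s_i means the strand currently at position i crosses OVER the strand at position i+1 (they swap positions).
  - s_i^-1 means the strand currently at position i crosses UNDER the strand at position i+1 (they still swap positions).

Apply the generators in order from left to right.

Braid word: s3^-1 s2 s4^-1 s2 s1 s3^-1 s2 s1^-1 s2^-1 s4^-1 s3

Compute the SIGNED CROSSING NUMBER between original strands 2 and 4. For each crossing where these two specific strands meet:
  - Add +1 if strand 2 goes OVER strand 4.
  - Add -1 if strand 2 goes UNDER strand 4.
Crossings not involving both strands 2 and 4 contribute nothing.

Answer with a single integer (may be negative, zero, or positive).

Gen 1: crossing 3x4. Both 2&4? no. Sum: 0
Gen 2: 2 over 4. Both 2&4? yes. Contrib: +1. Sum: 1
Gen 3: crossing 3x5. Both 2&4? no. Sum: 1
Gen 4: 4 over 2. Both 2&4? yes. Contrib: -1. Sum: 0
Gen 5: crossing 1x2. Both 2&4? no. Sum: 0
Gen 6: crossing 4x5. Both 2&4? no. Sum: 0
Gen 7: crossing 1x5. Both 2&4? no. Sum: 0
Gen 8: crossing 2x5. Both 2&4? no. Sum: 0
Gen 9: crossing 2x1. Both 2&4? no. Sum: 0
Gen 10: crossing 4x3. Both 2&4? no. Sum: 0
Gen 11: crossing 2x3. Both 2&4? no. Sum: 0

Answer: 0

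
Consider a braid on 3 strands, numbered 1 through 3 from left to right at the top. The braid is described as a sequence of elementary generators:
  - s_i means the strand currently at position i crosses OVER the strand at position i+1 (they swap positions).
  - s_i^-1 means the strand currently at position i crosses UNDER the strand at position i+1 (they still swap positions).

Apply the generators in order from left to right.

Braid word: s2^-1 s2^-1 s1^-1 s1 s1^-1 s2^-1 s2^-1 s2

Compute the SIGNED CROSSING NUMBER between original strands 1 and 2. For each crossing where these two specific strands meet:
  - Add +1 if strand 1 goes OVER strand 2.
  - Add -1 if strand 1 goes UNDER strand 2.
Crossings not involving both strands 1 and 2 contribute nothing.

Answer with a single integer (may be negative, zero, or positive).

Answer: -3

Derivation:
Gen 1: crossing 2x3. Both 1&2? no. Sum: 0
Gen 2: crossing 3x2. Both 1&2? no. Sum: 0
Gen 3: 1 under 2. Both 1&2? yes. Contrib: -1. Sum: -1
Gen 4: 2 over 1. Both 1&2? yes. Contrib: -1. Sum: -2
Gen 5: 1 under 2. Both 1&2? yes. Contrib: -1. Sum: -3
Gen 6: crossing 1x3. Both 1&2? no. Sum: -3
Gen 7: crossing 3x1. Both 1&2? no. Sum: -3
Gen 8: crossing 1x3. Both 1&2? no. Sum: -3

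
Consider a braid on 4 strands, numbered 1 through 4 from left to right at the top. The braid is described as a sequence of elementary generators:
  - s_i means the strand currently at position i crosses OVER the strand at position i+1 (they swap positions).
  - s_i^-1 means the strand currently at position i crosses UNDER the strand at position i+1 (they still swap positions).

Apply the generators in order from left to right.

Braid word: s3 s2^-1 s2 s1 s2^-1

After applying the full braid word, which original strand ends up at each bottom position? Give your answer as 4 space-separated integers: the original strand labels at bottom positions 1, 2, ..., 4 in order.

Gen 1 (s3): strand 3 crosses over strand 4. Perm now: [1 2 4 3]
Gen 2 (s2^-1): strand 2 crosses under strand 4. Perm now: [1 4 2 3]
Gen 3 (s2): strand 4 crosses over strand 2. Perm now: [1 2 4 3]
Gen 4 (s1): strand 1 crosses over strand 2. Perm now: [2 1 4 3]
Gen 5 (s2^-1): strand 1 crosses under strand 4. Perm now: [2 4 1 3]

Answer: 2 4 1 3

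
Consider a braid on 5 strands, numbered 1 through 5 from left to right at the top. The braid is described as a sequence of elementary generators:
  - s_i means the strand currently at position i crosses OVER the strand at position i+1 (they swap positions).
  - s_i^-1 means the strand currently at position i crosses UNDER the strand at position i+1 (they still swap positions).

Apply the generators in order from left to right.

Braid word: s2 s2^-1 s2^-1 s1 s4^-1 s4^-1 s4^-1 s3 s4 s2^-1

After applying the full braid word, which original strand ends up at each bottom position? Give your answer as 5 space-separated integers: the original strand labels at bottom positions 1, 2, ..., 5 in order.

Answer: 3 5 1 4 2

Derivation:
Gen 1 (s2): strand 2 crosses over strand 3. Perm now: [1 3 2 4 5]
Gen 2 (s2^-1): strand 3 crosses under strand 2. Perm now: [1 2 3 4 5]
Gen 3 (s2^-1): strand 2 crosses under strand 3. Perm now: [1 3 2 4 5]
Gen 4 (s1): strand 1 crosses over strand 3. Perm now: [3 1 2 4 5]
Gen 5 (s4^-1): strand 4 crosses under strand 5. Perm now: [3 1 2 5 4]
Gen 6 (s4^-1): strand 5 crosses under strand 4. Perm now: [3 1 2 4 5]
Gen 7 (s4^-1): strand 4 crosses under strand 5. Perm now: [3 1 2 5 4]
Gen 8 (s3): strand 2 crosses over strand 5. Perm now: [3 1 5 2 4]
Gen 9 (s4): strand 2 crosses over strand 4. Perm now: [3 1 5 4 2]
Gen 10 (s2^-1): strand 1 crosses under strand 5. Perm now: [3 5 1 4 2]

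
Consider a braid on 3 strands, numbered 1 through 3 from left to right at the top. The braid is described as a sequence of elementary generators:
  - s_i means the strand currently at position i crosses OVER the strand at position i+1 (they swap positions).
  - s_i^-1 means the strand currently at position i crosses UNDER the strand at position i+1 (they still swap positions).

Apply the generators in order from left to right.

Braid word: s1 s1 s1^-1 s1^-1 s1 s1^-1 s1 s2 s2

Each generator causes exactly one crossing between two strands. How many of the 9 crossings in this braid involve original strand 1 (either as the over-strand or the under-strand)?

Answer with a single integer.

Gen 1: crossing 1x2. Involves strand 1? yes. Count so far: 1
Gen 2: crossing 2x1. Involves strand 1? yes. Count so far: 2
Gen 3: crossing 1x2. Involves strand 1? yes. Count so far: 3
Gen 4: crossing 2x1. Involves strand 1? yes. Count so far: 4
Gen 5: crossing 1x2. Involves strand 1? yes. Count so far: 5
Gen 6: crossing 2x1. Involves strand 1? yes. Count so far: 6
Gen 7: crossing 1x2. Involves strand 1? yes. Count so far: 7
Gen 8: crossing 1x3. Involves strand 1? yes. Count so far: 8
Gen 9: crossing 3x1. Involves strand 1? yes. Count so far: 9

Answer: 9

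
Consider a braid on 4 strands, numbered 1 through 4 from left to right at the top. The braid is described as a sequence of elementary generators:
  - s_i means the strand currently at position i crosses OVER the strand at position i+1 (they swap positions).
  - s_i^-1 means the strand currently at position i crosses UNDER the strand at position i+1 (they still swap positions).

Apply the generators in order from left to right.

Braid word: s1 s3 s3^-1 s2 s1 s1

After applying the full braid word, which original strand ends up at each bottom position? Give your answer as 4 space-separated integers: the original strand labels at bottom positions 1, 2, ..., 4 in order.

Gen 1 (s1): strand 1 crosses over strand 2. Perm now: [2 1 3 4]
Gen 2 (s3): strand 3 crosses over strand 4. Perm now: [2 1 4 3]
Gen 3 (s3^-1): strand 4 crosses under strand 3. Perm now: [2 1 3 4]
Gen 4 (s2): strand 1 crosses over strand 3. Perm now: [2 3 1 4]
Gen 5 (s1): strand 2 crosses over strand 3. Perm now: [3 2 1 4]
Gen 6 (s1): strand 3 crosses over strand 2. Perm now: [2 3 1 4]

Answer: 2 3 1 4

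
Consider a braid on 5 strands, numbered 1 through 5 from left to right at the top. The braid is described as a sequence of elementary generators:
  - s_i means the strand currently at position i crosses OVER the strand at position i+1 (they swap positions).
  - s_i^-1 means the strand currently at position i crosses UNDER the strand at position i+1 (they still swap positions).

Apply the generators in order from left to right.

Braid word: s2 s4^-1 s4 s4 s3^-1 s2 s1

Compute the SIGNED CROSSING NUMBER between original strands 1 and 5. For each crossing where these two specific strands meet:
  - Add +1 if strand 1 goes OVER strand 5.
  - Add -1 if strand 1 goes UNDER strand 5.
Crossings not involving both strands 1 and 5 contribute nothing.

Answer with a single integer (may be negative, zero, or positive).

Answer: 1

Derivation:
Gen 1: crossing 2x3. Both 1&5? no. Sum: 0
Gen 2: crossing 4x5. Both 1&5? no. Sum: 0
Gen 3: crossing 5x4. Both 1&5? no. Sum: 0
Gen 4: crossing 4x5. Both 1&5? no. Sum: 0
Gen 5: crossing 2x5. Both 1&5? no. Sum: 0
Gen 6: crossing 3x5. Both 1&5? no. Sum: 0
Gen 7: 1 over 5. Both 1&5? yes. Contrib: +1. Sum: 1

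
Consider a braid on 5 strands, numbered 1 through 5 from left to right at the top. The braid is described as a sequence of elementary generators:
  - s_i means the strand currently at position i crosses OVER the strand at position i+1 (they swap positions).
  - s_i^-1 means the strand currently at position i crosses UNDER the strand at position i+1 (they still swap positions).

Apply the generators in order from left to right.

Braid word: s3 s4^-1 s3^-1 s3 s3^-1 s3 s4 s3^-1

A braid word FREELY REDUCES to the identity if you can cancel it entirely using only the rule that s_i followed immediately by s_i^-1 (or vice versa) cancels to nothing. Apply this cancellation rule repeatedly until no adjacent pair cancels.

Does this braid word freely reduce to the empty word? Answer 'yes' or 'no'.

Answer: yes

Derivation:
Gen 1 (s3): push. Stack: [s3]
Gen 2 (s4^-1): push. Stack: [s3 s4^-1]
Gen 3 (s3^-1): push. Stack: [s3 s4^-1 s3^-1]
Gen 4 (s3): cancels prior s3^-1. Stack: [s3 s4^-1]
Gen 5 (s3^-1): push. Stack: [s3 s4^-1 s3^-1]
Gen 6 (s3): cancels prior s3^-1. Stack: [s3 s4^-1]
Gen 7 (s4): cancels prior s4^-1. Stack: [s3]
Gen 8 (s3^-1): cancels prior s3. Stack: []
Reduced word: (empty)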